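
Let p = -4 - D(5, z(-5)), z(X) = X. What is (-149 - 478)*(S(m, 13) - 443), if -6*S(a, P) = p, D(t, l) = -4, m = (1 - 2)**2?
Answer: 277761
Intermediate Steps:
m = 1 (m = (-1)**2 = 1)
p = 0 (p = -4 - 1*(-4) = -4 + 4 = 0)
S(a, P) = 0 (S(a, P) = -1/6*0 = 0)
(-149 - 478)*(S(m, 13) - 443) = (-149 - 478)*(0 - 443) = -627*(-443) = 277761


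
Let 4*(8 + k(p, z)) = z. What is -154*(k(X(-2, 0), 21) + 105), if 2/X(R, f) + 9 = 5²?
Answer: -31493/2 ≈ -15747.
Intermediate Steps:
X(R, f) = ⅛ (X(R, f) = 2/(-9 + 5²) = 2/(-9 + 25) = 2/16 = 2*(1/16) = ⅛)
k(p, z) = -8 + z/4
-154*(k(X(-2, 0), 21) + 105) = -154*((-8 + (¼)*21) + 105) = -154*((-8 + 21/4) + 105) = -154*(-11/4 + 105) = -154*409/4 = -31493/2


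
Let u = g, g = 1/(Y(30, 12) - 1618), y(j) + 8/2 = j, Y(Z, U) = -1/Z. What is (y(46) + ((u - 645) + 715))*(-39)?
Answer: -212025918/48541 ≈ -4368.0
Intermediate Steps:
y(j) = -4 + j
g = -30/48541 (g = 1/(-1/30 - 1618) = 1/(-48541/30) = -30/48541 ≈ -0.00061803)
u = -30/48541 ≈ -0.00061803
(y(46) + ((u - 645) + 715))*(-39) = ((-4 + 46) + ((-30/48541 - 645) + 715))*(-39) = (42 + (-31308975/48541 + 715))*(-39) = (42 + 3397840/48541)*(-39) = (5436562/48541)*(-39) = -212025918/48541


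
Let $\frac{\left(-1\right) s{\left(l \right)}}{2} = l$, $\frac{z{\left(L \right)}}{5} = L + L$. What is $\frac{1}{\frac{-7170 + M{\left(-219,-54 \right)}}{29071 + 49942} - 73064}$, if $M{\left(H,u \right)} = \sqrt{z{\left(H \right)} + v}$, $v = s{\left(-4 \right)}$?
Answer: $- \frac{228071538163513}{16663839560630527093} - \frac{79013 i \sqrt{2182}}{33327679121261054186} \approx -1.3687 \cdot 10^{-5} - 1.1074 \cdot 10^{-13} i$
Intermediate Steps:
$z{\left(L \right)} = 10 L$ ($z{\left(L \right)} = 5 \left(L + L\right) = 5 \cdot 2 L = 10 L$)
$s{\left(l \right)} = - 2 l$
$v = 8$ ($v = \left(-2\right) \left(-4\right) = 8$)
$M{\left(H,u \right)} = \sqrt{8 + 10 H}$ ($M{\left(H,u \right)} = \sqrt{10 H + 8} = \sqrt{8 + 10 H}$)
$\frac{1}{\frac{-7170 + M{\left(-219,-54 \right)}}{29071 + 49942} - 73064} = \frac{1}{\frac{-7170 + \sqrt{8 + 10 \left(-219\right)}}{29071 + 49942} - 73064} = \frac{1}{\frac{-7170 + \sqrt{8 - 2190}}{79013} - 73064} = \frac{1}{\left(-7170 + \sqrt{-2182}\right) \frac{1}{79013} - 73064} = \frac{1}{\left(-7170 + i \sqrt{2182}\right) \frac{1}{79013} - 73064} = \frac{1}{\left(- \frac{7170}{79013} + \frac{i \sqrt{2182}}{79013}\right) - 73064} = \frac{1}{- \frac{5773013002}{79013} + \frac{i \sqrt{2182}}{79013}}$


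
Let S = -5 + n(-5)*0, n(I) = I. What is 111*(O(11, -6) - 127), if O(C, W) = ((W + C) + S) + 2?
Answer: -13875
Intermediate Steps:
S = -5 (S = -5 - 5*0 = -5 + 0 = -5)
O(C, W) = -3 + C + W (O(C, W) = ((W + C) - 5) + 2 = ((C + W) - 5) + 2 = (-5 + C + W) + 2 = -3 + C + W)
111*(O(11, -6) - 127) = 111*((-3 + 11 - 6) - 127) = 111*(2 - 127) = 111*(-125) = -13875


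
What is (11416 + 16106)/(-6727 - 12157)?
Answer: -13761/9442 ≈ -1.4574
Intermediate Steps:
(11416 + 16106)/(-6727 - 12157) = 27522/(-18884) = 27522*(-1/18884) = -13761/9442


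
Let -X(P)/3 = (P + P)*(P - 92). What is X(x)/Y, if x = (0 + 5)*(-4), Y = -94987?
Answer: 13440/94987 ≈ 0.14149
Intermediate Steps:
x = -20 (x = 5*(-4) = -20)
X(P) = -6*P*(-92 + P) (X(P) = -3*(P + P)*(P - 92) = -3*2*P*(-92 + P) = -6*P*(-92 + P))
X(x)/Y = (6*(-20)*(92 - 1*(-20)))/(-94987) = (6*(-20)*(92 + 20))*(-1/94987) = (6*(-20)*112)*(-1/94987) = -13440*(-1/94987) = 13440/94987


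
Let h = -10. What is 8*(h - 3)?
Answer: -104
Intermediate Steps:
8*(h - 3) = 8*(-10 - 3) = 8*(-13) = -104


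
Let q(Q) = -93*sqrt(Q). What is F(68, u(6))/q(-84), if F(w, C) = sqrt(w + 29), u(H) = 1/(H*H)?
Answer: I*sqrt(2037)/3906 ≈ 0.011555*I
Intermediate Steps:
u(H) = H**(-2)
F(w, C) = sqrt(29 + w)
F(68, u(6))/q(-84) = sqrt(29 + 68)/((-186*I*sqrt(21))) = sqrt(97)/((-186*I*sqrt(21))) = sqrt(97)*(I*sqrt(21)/3906) = I*sqrt(2037)/3906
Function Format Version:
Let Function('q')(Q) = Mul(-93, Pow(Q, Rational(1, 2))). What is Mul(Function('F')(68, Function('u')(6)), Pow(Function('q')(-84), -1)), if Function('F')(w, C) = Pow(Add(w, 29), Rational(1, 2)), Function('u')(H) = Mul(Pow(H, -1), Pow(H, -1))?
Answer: Mul(Rational(1, 3906), I, Pow(2037, Rational(1, 2))) ≈ Mul(0.011555, I)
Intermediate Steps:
Function('u')(H) = Pow(H, -2)
Function('F')(w, C) = Pow(Add(29, w), Rational(1, 2))
Mul(Function('F')(68, Function('u')(6)), Pow(Function('q')(-84), -1)) = Mul(Pow(Add(29, 68), Rational(1, 2)), Pow(Mul(-93, Pow(-84, Rational(1, 2))), -1)) = Mul(Pow(97, Rational(1, 2)), Pow(Mul(-93, Mul(2, I, Pow(21, Rational(1, 2)))), -1)) = Mul(Pow(97, Rational(1, 2)), Pow(Mul(-186, I, Pow(21, Rational(1, 2))), -1)) = Mul(Pow(97, Rational(1, 2)), Mul(Rational(1, 3906), I, Pow(21, Rational(1, 2)))) = Mul(Rational(1, 3906), I, Pow(2037, Rational(1, 2)))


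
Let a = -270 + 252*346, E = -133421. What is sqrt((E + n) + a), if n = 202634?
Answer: sqrt(156135) ≈ 395.14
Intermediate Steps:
a = 86922 (a = -270 + 87192 = 86922)
sqrt((E + n) + a) = sqrt((-133421 + 202634) + 86922) = sqrt(69213 + 86922) = sqrt(156135)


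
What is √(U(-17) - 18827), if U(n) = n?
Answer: 2*I*√4711 ≈ 137.27*I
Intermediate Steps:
√(U(-17) - 18827) = √(-17 - 18827) = √(-18844) = 2*I*√4711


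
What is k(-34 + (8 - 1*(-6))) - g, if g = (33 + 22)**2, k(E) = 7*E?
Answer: -3165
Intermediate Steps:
g = 3025 (g = 55**2 = 3025)
k(-34 + (8 - 1*(-6))) - g = 7*(-34 + (8 - 1*(-6))) - 1*3025 = 7*(-34 + (8 + 6)) - 3025 = 7*(-34 + 14) - 3025 = 7*(-20) - 3025 = -140 - 3025 = -3165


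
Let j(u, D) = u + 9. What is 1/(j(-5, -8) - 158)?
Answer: -1/154 ≈ -0.0064935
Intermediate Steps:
j(u, D) = 9 + u
1/(j(-5, -8) - 158) = 1/((9 - 5) - 158) = 1/(4 - 158) = 1/(-154) = -1/154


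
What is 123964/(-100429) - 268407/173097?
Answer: -1793097893/643850319 ≈ -2.7850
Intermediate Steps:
123964/(-100429) - 268407/173097 = 123964*(-1/100429) - 268407*1/173097 = -123964/100429 - 9941/6411 = -1793097893/643850319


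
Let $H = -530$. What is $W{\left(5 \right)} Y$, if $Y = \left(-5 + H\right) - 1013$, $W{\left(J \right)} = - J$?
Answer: $7740$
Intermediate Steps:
$Y = -1548$ ($Y = \left(-5 - 530\right) - 1013 = -535 - 1013 = -1548$)
$W{\left(5 \right)} Y = \left(-1\right) 5 \left(-1548\right) = \left(-5\right) \left(-1548\right) = 7740$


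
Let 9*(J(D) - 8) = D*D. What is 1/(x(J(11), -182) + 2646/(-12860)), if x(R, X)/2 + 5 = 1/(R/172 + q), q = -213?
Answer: -2118884330/21644720093 ≈ -0.097894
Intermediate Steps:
J(D) = 8 + D²/9 (J(D) = 8 + (D*D)/9 = 8 + D²/9)
x(R, X) = -10 + 2/(-213 + R/172) (x(R, X) = -10 + 2/(R/172 - 213) = -10 + 2/(-213 + R/172))
1/(x(J(11), -182) + 2646/(-12860)) = 1/(2*(183352 - 5*(8 + (⅑)*11²))/(-36636 + (8 + (⅑)*11²)) + 2646/(-12860)) = 1/(2*(183352 - 5*(8 + (⅑)*121))/(-36636 + (8 + (⅑)*121)) + 2646*(-1/12860)) = 1/(2*(183352 - 5*(8 + 121/9))/(-36636 + (8 + 121/9)) - 1323/6430) = 1/(2*(183352 - 5*193/9)/(-36636 + 193/9) - 1323/6430) = 1/(2*(183352 - 965/9)/(-329531/9) - 1323/6430) = 1/(2*(-9/329531)*(1649203/9) - 1323/6430) = 1/(-3298406/329531 - 1323/6430) = 1/(-21644720093/2118884330) = -2118884330/21644720093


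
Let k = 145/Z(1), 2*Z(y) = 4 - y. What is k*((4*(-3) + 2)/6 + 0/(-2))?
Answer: -1450/9 ≈ -161.11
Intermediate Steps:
Z(y) = 2 - y/2 (Z(y) = (4 - y)/2 = 2 - y/2)
k = 290/3 (k = 145/(2 - ½*1) = 145/(2 - ½) = 145/(3/2) = 145*(⅔) = 290/3 ≈ 96.667)
k*((4*(-3) + 2)/6 + 0/(-2)) = 290*((4*(-3) + 2)/6 + 0/(-2))/3 = 290*((-12 + 2)*(⅙) + 0*(-½))/3 = 290*(-10*⅙ + 0)/3 = 290*(-5/3 + 0)/3 = (290/3)*(-5/3) = -1450/9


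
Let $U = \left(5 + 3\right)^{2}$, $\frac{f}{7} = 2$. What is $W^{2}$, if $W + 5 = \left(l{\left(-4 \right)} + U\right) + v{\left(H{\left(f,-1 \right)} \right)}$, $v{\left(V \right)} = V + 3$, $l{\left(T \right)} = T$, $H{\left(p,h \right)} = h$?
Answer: $3249$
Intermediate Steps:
$f = 14$ ($f = 7 \cdot 2 = 14$)
$U = 64$ ($U = 8^{2} = 64$)
$v{\left(V \right)} = 3 + V$
$W = 57$ ($W = -5 + \left(\left(-4 + 64\right) + \left(3 - 1\right)\right) = -5 + \left(60 + 2\right) = -5 + 62 = 57$)
$W^{2} = 57^{2} = 3249$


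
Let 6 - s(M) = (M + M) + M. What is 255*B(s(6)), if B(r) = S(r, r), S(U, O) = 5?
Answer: 1275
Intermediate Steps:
s(M) = 6 - 3*M (s(M) = 6 - ((M + M) + M) = 6 - (2*M + M) = 6 - 3*M)
B(r) = 5
255*B(s(6)) = 255*5 = 1275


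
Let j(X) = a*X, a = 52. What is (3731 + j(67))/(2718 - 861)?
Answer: 2405/619 ≈ 3.8853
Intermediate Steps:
j(X) = 52*X
(3731 + j(67))/(2718 - 861) = (3731 + 52*67)/(2718 - 861) = (3731 + 3484)/1857 = 7215*(1/1857) = 2405/619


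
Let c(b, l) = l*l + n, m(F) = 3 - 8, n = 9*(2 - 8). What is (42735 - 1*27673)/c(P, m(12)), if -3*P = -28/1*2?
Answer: -15062/29 ≈ -519.38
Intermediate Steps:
P = 56/3 (P = -(-28/1)*2/3 = -(-28)*2/3 = -1/3*(-56) = 56/3 ≈ 18.667)
n = -54 (n = 9*(-6) = -54)
m(F) = -5
c(b, l) = -54 + l**2 (c(b, l) = l*l - 54 = l**2 - 54 = -54 + l**2)
(42735 - 1*27673)/c(P, m(12)) = (42735 - 1*27673)/(-54 + (-5)**2) = (42735 - 27673)/(-54 + 25) = 15062/(-29) = 15062*(-1/29) = -15062/29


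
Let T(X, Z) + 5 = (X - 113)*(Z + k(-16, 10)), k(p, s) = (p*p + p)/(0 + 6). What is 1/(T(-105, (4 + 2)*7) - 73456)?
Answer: -1/91337 ≈ -1.0948e-5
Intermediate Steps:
k(p, s) = p/6 + p²/6 (k(p, s) = (p² + p)/6 = (p + p²)*(⅙) = p/6 + p²/6)
T(X, Z) = -5 + (-113 + X)*(40 + Z) (T(X, Z) = -5 + (X - 113)*(Z + (⅙)*(-16)*(1 - 16)) = -5 + (-113 + X)*(Z + (⅙)*(-16)*(-15)) = -5 + (-113 + X)*(Z + 40) = -5 + (-113 + X)*(40 + Z))
1/(T(-105, (4 + 2)*7) - 73456) = 1/((-4525 - 113*(4 + 2)*7 + 40*(-105) - 105*(4 + 2)*7) - 73456) = 1/((-4525 - 678*7 - 4200 - 630*7) - 73456) = 1/((-4525 - 113*42 - 4200 - 105*42) - 73456) = 1/((-4525 - 4746 - 4200 - 4410) - 73456) = 1/(-17881 - 73456) = 1/(-91337) = -1/91337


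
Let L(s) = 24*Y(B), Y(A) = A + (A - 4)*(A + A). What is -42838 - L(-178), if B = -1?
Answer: -43054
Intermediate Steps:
Y(A) = A + 2*A*(-4 + A) (Y(A) = A + (-4 + A)*(2*A) = A + 2*A*(-4 + A))
L(s) = 216 (L(s) = 24*(-(-7 + 2*(-1))) = 24*(-(-7 - 2)) = 24*(-1*(-9)) = 24*9 = 216)
-42838 - L(-178) = -42838 - 1*216 = -42838 - 216 = -43054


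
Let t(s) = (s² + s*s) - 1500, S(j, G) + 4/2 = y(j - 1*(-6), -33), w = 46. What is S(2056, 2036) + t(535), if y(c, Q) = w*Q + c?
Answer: 571492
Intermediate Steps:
y(c, Q) = c + 46*Q (y(c, Q) = 46*Q + c = c + 46*Q)
S(j, G) = -1514 + j (S(j, G) = -2 + ((j - 1*(-6)) + 46*(-33)) = -2 + ((j + 6) - 1518) = -2 + ((6 + j) - 1518) = -2 + (-1512 + j) = -1514 + j)
t(s) = -1500 + 2*s² (t(s) = (s² + s²) - 1500 = 2*s² - 1500 = -1500 + 2*s²)
S(2056, 2036) + t(535) = (-1514 + 2056) + (-1500 + 2*535²) = 542 + (-1500 + 2*286225) = 542 + (-1500 + 572450) = 542 + 570950 = 571492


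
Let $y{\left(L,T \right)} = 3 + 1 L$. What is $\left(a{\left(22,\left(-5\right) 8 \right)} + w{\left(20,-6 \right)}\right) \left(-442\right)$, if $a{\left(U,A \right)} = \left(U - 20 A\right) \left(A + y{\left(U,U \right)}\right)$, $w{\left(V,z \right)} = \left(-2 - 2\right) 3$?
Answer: $5455164$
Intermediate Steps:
$y{\left(L,T \right)} = 3 + L$
$w{\left(V,z \right)} = -12$ ($w{\left(V,z \right)} = \left(-4\right) 3 = -12$)
$a{\left(U,A \right)} = \left(U - 20 A\right) \left(3 + A + U\right)$ ($a{\left(U,A \right)} = \left(U - 20 A\right) \left(A + \left(3 + U\right)\right) = \left(U - 20 A\right) \left(3 + A + U\right)$)
$\left(a{\left(22,\left(-5\right) 8 \right)} + w{\left(20,-6 \right)}\right) \left(-442\right) = \left(\left(- 20 \left(\left(-5\right) 8\right)^{2} + \left(-5\right) 8 \cdot 22 + 22 \left(3 + 22\right) - 20 \left(\left(-5\right) 8\right) \left(3 + 22\right)\right) - 12\right) \left(-442\right) = \left(\left(- 20 \left(-40\right)^{2} - 880 + 22 \cdot 25 - \left(-800\right) 25\right) - 12\right) \left(-442\right) = \left(\left(\left(-20\right) 1600 - 880 + 550 + 20000\right) - 12\right) \left(-442\right) = \left(\left(-32000 - 880 + 550 + 20000\right) - 12\right) \left(-442\right) = \left(-12330 - 12\right) \left(-442\right) = \left(-12342\right) \left(-442\right) = 5455164$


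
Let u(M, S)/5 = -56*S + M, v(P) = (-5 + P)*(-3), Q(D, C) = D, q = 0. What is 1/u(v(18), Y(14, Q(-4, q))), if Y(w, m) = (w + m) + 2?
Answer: -1/3555 ≈ -0.00028129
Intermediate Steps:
Y(w, m) = 2 + m + w (Y(w, m) = (m + w) + 2 = 2 + m + w)
v(P) = 15 - 3*P
u(M, S) = -280*S + 5*M (u(M, S) = 5*(-56*S + M) = 5*(M - 56*S) = -280*S + 5*M)
1/u(v(18), Y(14, Q(-4, q))) = 1/(-280*(2 - 4 + 14) + 5*(15 - 3*18)) = 1/(-280*12 + 5*(15 - 54)) = 1/(-3360 + 5*(-39)) = 1/(-3360 - 195) = 1/(-3555) = -1/3555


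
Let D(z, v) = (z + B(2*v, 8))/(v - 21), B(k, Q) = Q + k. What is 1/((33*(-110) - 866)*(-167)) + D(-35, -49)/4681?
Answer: 9418167/24602512144 ≈ 0.00038281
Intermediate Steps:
D(z, v) = (8 + z + 2*v)/(-21 + v) (D(z, v) = (z + (8 + 2*v))/(v - 21) = (8 + z + 2*v)/(-21 + v))
1/((33*(-110) - 866)*(-167)) + D(-35, -49)/4681 = 1/((33*(-110) - 866)*(-167)) + ((8 - 35 + 2*(-49))/(-21 - 49))/4681 = -1/167/(-3630 - 866) + ((8 - 35 - 98)/(-70))*(1/4681) = -1/167/(-4496) - 1/70*(-125)*(1/4681) = -1/4496*(-1/167) + (25/14)*(1/4681) = 1/750832 + 25/65534 = 9418167/24602512144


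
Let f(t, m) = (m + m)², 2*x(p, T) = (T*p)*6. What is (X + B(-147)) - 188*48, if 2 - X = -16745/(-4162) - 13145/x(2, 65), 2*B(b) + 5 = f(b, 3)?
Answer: -1457099173/162318 ≈ -8976.8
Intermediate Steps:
x(p, T) = 3*T*p (x(p, T) = ((T*p)*6)/2 = (6*T*p)/2 = 3*T*p)
f(t, m) = 4*m² (f(t, m) = (2*m)² = 4*m²)
B(b) = 31/2 (B(b) = -5/2 + (4*3²)/2 = -5/2 + (4*9)/2 = -5/2 + (½)*36 = -5/2 + 18 = 31/2)
X = 2571265/81159 (X = 2 - (-16745/(-4162) - 13145/(3*65*2)) = 2 - (-16745*(-1/4162) - 13145/390) = 2 - (16745/4162 - 13145*1/390) = 2 - (16745/4162 - 2629/78) = 2 - 1*(-2408947/81159) = 2 + 2408947/81159 = 2571265/81159 ≈ 31.682)
(X + B(-147)) - 188*48 = (2571265/81159 + 31/2) - 188*48 = 7658459/162318 - 9024 = -1457099173/162318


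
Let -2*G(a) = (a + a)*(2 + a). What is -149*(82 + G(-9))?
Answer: -2831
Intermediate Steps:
G(a) = -a*(2 + a) (G(a) = -(a + a)*(2 + a)/2 = -2*a*(2 + a)/2 = -a*(2 + a))
-149*(82 + G(-9)) = -149*(82 - 1*(-9)*(2 - 9)) = -149*(82 - 1*(-9)*(-7)) = -149*(82 - 63) = -149*19 = -2831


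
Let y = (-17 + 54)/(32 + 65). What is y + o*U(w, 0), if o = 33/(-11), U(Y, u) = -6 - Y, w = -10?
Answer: -1127/97 ≈ -11.619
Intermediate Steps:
y = 37/97 ≈ 0.38144
o = -3 (o = 33*(-1/11) = -3)
y + o*U(w, 0) = 37/97 - 3*(-6 - 1*(-10)) = 37/97 - 3*(-6 + 10) = 37/97 - 3*4 = 37/97 - 12 = -1127/97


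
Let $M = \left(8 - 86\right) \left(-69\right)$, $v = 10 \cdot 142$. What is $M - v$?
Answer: $3962$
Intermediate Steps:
$v = 1420$
$M = 5382$ ($M = \left(-78\right) \left(-69\right) = 5382$)
$M - v = 5382 - 1420 = 3962$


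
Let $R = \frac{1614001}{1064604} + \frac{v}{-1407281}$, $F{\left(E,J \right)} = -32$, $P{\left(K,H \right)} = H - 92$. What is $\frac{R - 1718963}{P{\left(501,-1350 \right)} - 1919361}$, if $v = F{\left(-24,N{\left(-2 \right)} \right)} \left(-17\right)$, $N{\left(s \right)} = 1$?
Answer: $\frac{2575342907521435507}{2877741257086404372} \approx 0.89492$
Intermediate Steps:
$P{\left(K,H \right)} = -92 + H$ ($P{\left(K,H \right)} = H - 92 = -92 + H$)
$v = 544$ ($v = \left(-32\right) \left(-17\right) = 544$)
$R = \frac{2270773796705}{1498196981724}$ ($R = \frac{1614001}{1064604} + \frac{544}{-1407281} = 1614001 \cdot \frac{1}{1064604} + 544 \left(- \frac{1}{1407281}\right) = \frac{1614001}{1064604} - \frac{544}{1407281} = \frac{2270773796705}{1498196981724} \approx 1.5157$)
$\frac{R - 1718963}{P{\left(501,-1350 \right)} - 1919361} = \frac{\frac{2270773796705}{1498196981724} - 1718963}{\left(-92 - 1350\right) - 1919361} = - \frac{2575342907521435507}{1498196981724 \left(-1442 - 1919361\right)} = - \frac{2575342907521435507}{1498196981724 \left(-1920803\right)} = \left(- \frac{2575342907521435507}{1498196981724}\right) \left(- \frac{1}{1920803}\right) = \frac{2575342907521435507}{2877741257086404372}$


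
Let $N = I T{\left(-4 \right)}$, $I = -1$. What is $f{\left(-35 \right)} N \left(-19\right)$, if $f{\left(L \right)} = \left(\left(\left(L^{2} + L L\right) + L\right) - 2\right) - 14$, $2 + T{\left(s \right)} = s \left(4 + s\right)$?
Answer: $-91162$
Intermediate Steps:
$T{\left(s \right)} = -2 + s \left(4 + s\right)$
$f{\left(L \right)} = -16 + L + 2 L^{2}$ ($f{\left(L \right)} = \left(\left(\left(L^{2} + L^{2}\right) + L\right) - 2\right) - 14 = \left(\left(2 L^{2} + L\right) - 2\right) - 14 = \left(\left(L + 2 L^{2}\right) - 2\right) - 14 = \left(-2 + L + 2 L^{2}\right) - 14 = -16 + L + 2 L^{2}$)
$N = 2$ ($N = - (-2 + \left(-4\right)^{2} + 4 \left(-4\right)) = - (-2 + 16 - 16) = \left(-1\right) \left(-2\right) = 2$)
$f{\left(-35 \right)} N \left(-19\right) = \left(-16 - 35 + 2 \left(-35\right)^{2}\right) 2 \left(-19\right) = \left(-16 - 35 + 2 \cdot 1225\right) \left(-38\right) = \left(-16 - 35 + 2450\right) \left(-38\right) = 2399 \left(-38\right) = -91162$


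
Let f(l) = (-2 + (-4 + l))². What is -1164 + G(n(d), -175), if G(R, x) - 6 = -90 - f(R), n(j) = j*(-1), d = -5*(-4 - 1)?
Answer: -2209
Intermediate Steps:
d = 25 (d = -5*(-5) = 25)
n(j) = -j
f(l) = (-6 + l)²
G(R, x) = -84 - (-6 + R)² (G(R, x) = 6 + (-90 - (-6 + R)²) = -84 - (-6 + R)²)
-1164 + G(n(d), -175) = -1164 + (-84 - (-6 - 1*25)²) = -1164 + (-84 - (-6 - 25)²) = -1164 + (-84 - 1*(-31)²) = -1164 + (-84 - 1*961) = -1164 + (-84 - 961) = -1164 - 1045 = -2209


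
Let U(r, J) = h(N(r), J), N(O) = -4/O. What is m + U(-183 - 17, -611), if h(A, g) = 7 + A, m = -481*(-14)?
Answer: 337051/50 ≈ 6741.0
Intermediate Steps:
m = 6734
U(r, J) = 7 - 4/r
m + U(-183 - 17, -611) = 6734 + (7 - 4/(-183 - 17)) = 6734 + (7 - 4/(-200)) = 6734 + (7 - 4*(-1/200)) = 6734 + (7 + 1/50) = 6734 + 351/50 = 337051/50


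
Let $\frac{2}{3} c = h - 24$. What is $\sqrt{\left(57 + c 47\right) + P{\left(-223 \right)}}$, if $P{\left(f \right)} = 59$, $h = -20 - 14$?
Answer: $i \sqrt{3973} \approx 63.032 i$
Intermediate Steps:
$h = -34$
$c = -87$ ($c = \frac{3 \left(-34 - 24\right)}{2} = \frac{3}{2} \left(-58\right) = -87$)
$\sqrt{\left(57 + c 47\right) + P{\left(-223 \right)}} = \sqrt{\left(57 - 4089\right) + 59} = \sqrt{-4032 + 59} = \sqrt{-3973} = i \sqrt{3973}$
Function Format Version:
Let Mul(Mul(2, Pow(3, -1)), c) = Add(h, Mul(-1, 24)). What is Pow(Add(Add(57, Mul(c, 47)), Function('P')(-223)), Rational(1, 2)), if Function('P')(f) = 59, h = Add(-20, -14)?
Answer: Mul(I, Pow(3973, Rational(1, 2))) ≈ Mul(63.032, I)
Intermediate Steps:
h = -34
c = -87 (c = Mul(Rational(3, 2), Add(-34, Mul(-1, 24))) = Mul(Rational(3, 2), Add(-34, -24)) = Mul(Rational(3, 2), -58) = -87)
Pow(Add(Add(57, Mul(c, 47)), Function('P')(-223)), Rational(1, 2)) = Pow(Add(Add(57, Mul(-87, 47)), 59), Rational(1, 2)) = Pow(Add(Add(57, -4089), 59), Rational(1, 2)) = Pow(Add(-4032, 59), Rational(1, 2)) = Pow(-3973, Rational(1, 2)) = Mul(I, Pow(3973, Rational(1, 2)))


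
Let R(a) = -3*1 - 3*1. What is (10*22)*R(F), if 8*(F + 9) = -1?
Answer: -1320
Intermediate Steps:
F = -73/8 (F = -9 + (1/8)*(-1) = -9 - 1/8 = -73/8 ≈ -9.1250)
R(a) = -6 (R(a) = -3 - 3 = -6)
(10*22)*R(F) = (10*22)*(-6) = 220*(-6) = -1320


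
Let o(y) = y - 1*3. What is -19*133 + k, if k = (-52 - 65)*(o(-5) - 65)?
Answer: 6014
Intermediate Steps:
o(y) = -3 + y (o(y) = y - 3 = -3 + y)
k = 8541 (k = (-52 - 65)*((-3 - 5) - 65) = -117*(-8 - 65) = -117*(-73) = 8541)
-19*133 + k = -19*133 + 8541 = -2527 + 8541 = 6014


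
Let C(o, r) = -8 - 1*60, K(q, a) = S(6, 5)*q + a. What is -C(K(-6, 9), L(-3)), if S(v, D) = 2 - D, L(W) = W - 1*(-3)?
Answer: 68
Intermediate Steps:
L(W) = 3 + W (L(W) = W + 3 = 3 + W)
K(q, a) = a - 3*q (K(q, a) = (2 - 1*5)*q + a = (2 - 5)*q + a = -3*q + a = a - 3*q)
C(o, r) = -68 (C(o, r) = -8 - 60 = -68)
-C(K(-6, 9), L(-3)) = -1*(-68) = 68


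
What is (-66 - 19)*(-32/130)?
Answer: 272/13 ≈ 20.923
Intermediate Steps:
(-66 - 19)*(-32/130) = -(-2720)/130 = -85*(-16/65) = 272/13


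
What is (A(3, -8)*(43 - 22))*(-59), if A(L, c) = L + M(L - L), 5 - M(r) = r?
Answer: -9912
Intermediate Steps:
M(r) = 5 - r
A(L, c) = 5 + L (A(L, c) = L + (5 - (L - L)) = L + (5 - 1*0) = L + (5 + 0) = L + 5 = 5 + L)
(A(3, -8)*(43 - 22))*(-59) = ((5 + 3)*(43 - 22))*(-59) = (8*21)*(-59) = 168*(-59) = -9912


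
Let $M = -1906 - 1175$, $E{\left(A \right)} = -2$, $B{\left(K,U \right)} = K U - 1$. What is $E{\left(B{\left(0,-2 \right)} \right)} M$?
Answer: $6162$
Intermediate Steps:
$B{\left(K,U \right)} = -1 + K U$
$M = -3081$ ($M = -1906 - 1175 = -3081$)
$E{\left(B{\left(0,-2 \right)} \right)} M = \left(-2\right) \left(-3081\right) = 6162$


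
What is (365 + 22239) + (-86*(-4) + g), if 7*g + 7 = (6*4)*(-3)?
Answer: 160557/7 ≈ 22937.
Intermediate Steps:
g = -79/7 (g = -1 + ((6*4)*(-3))/7 = -1 + (24*(-3))/7 = -1 + (1/7)*(-72) = -1 - 72/7 = -79/7 ≈ -11.286)
(365 + 22239) + (-86*(-4) + g) = (365 + 22239) + (-86*(-4) - 79/7) = 22604 + (344 - 79/7) = 22604 + 2329/7 = 160557/7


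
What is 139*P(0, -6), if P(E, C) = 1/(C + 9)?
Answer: 139/3 ≈ 46.333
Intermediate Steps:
P(E, C) = 1/(9 + C)
139*P(0, -6) = 139/(9 - 6) = 139/3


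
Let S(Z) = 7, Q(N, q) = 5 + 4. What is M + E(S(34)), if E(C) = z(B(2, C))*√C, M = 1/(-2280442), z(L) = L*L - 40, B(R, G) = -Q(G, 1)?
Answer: -1/2280442 + 41*√7 ≈ 108.48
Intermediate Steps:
Q(N, q) = 9
B(R, G) = -9 (B(R, G) = -1*9 = -9)
z(L) = -40 + L² (z(L) = L² - 40 = -40 + L²)
M = -1/2280442 ≈ -4.3851e-7
E(C) = 41*√C (E(C) = (-40 + (-9)²)*√C = (-40 + 81)*√C = 41*√C)
M + E(S(34)) = -1/2280442 + 41*√7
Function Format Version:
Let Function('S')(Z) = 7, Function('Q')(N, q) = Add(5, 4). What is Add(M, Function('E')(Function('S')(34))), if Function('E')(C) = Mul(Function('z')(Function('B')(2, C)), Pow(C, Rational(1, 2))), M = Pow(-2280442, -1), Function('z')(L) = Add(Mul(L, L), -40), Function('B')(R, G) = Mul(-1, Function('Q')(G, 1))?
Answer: Add(Rational(-1, 2280442), Mul(41, Pow(7, Rational(1, 2)))) ≈ 108.48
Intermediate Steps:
Function('Q')(N, q) = 9
Function('B')(R, G) = -9 (Function('B')(R, G) = Mul(-1, 9) = -9)
Function('z')(L) = Add(-40, Pow(L, 2)) (Function('z')(L) = Add(Pow(L, 2), -40) = Add(-40, Pow(L, 2)))
M = Rational(-1, 2280442) ≈ -4.3851e-7
Function('E')(C) = Mul(41, Pow(C, Rational(1, 2))) (Function('E')(C) = Mul(Add(-40, Pow(-9, 2)), Pow(C, Rational(1, 2))) = Mul(Add(-40, 81), Pow(C, Rational(1, 2))) = Mul(41, Pow(C, Rational(1, 2))))
Add(M, Function('E')(Function('S')(34))) = Add(Rational(-1, 2280442), Mul(41, Pow(7, Rational(1, 2))))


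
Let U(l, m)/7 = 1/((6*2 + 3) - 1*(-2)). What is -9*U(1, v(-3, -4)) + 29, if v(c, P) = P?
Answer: 430/17 ≈ 25.294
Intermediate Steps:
U(l, m) = 7/17 (U(l, m) = 7/((6*2 + 3) - 1*(-2)) = 7/((12 + 3) + 2) = 7/(15 + 2) = 7/17)
-9*U(1, v(-3, -4)) + 29 = -9*7/17 + 29 = -63/17 + 29 = 430/17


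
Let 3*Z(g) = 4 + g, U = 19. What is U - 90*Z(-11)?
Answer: 229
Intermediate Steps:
Z(g) = 4/3 + g/3 (Z(g) = (4 + g)/3 = 4/3 + g/3)
U - 90*Z(-11) = 19 - 90*(4/3 + (⅓)*(-11)) = 19 - 90*(4/3 - 11/3) = 19 - 90*(-7/3) = 19 + 210 = 229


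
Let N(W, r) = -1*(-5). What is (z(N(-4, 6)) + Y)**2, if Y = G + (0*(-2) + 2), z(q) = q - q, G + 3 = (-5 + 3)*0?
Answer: 1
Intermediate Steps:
N(W, r) = 5
G = -3 (G = -3 + (-5 + 3)*0 = -3 - 2*0 = -3 + 0 = -3)
z(q) = 0
Y = -1 (Y = -3 + (0*(-2) + 2) = -3 + (0 + 2) = -3 + 2 = -1)
(z(N(-4, 6)) + Y)**2 = (0 - 1)**2 = (-1)**2 = 1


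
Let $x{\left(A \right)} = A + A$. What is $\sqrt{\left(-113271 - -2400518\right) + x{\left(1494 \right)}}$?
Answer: $\sqrt{2290235} \approx 1513.4$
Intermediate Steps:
$x{\left(A \right)} = 2 A$
$\sqrt{\left(-113271 - -2400518\right) + x{\left(1494 \right)}} = \sqrt{\left(-113271 - -2400518\right) + 2 \cdot 1494} = \sqrt{\left(-113271 + 2400518\right) + 2988} = \sqrt{2287247 + 2988} = \sqrt{2290235}$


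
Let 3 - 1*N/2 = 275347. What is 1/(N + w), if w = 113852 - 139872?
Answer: -1/576708 ≈ -1.7340e-6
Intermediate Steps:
w = -26020
N = -550688 (N = 6 - 2*275347 = 6 - 550694 = -550688)
1/(N + w) = 1/(-550688 - 26020) = 1/(-576708) = -1/576708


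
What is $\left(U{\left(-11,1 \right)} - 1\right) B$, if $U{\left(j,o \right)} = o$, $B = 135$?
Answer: $0$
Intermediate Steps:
$\left(U{\left(-11,1 \right)} - 1\right) B = \left(1 - 1\right) 135 = 0 \cdot 135 = 0$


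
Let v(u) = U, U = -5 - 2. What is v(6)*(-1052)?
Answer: 7364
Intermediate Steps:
U = -7
v(u) = -7
v(6)*(-1052) = -7*(-1052) = 7364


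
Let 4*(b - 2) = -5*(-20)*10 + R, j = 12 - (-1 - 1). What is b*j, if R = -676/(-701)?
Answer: 2475494/701 ≈ 3531.4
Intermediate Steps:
j = 14 (j = 12 - 1*(-2) = 12 + 2 = 14)
R = 676/701 (R = -676*(-1/701) = 676/701 ≈ 0.96434)
b = 176821/701 (b = 2 + (-5*(-20)*10 + 676/701)/4 = 2 + (100*10 + 676/701)/4 = 2 + (1000 + 676/701)/4 = 2 + (¼)*(701676/701) = 2 + 175419/701 = 176821/701 ≈ 252.24)
b*j = (176821/701)*14 = 2475494/701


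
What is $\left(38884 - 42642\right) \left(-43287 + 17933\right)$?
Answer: $95280332$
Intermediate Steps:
$\left(38884 - 42642\right) \left(-43287 + 17933\right) = \left(-3758\right) \left(-25354\right) = 95280332$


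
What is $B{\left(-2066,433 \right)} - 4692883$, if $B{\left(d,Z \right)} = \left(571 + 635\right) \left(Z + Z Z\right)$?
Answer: $221941049$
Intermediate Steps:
$B{\left(d,Z \right)} = 1206 Z + 1206 Z^{2}$ ($B{\left(d,Z \right)} = 1206 \left(Z + Z^{2}\right) = 1206 Z + 1206 Z^{2}$)
$B{\left(-2066,433 \right)} - 4692883 = 1206 \cdot 433 \left(1 + 433\right) - 4692883 = 1206 \cdot 433 \cdot 434 - 4692883 = 226633932 - 4692883 = 221941049$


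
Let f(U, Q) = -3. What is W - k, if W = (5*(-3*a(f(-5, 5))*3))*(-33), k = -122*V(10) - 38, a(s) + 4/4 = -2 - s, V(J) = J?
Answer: 1258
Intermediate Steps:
a(s) = -3 - s (a(s) = -1 + (-2 - s) = -3 - s)
k = -1258 (k = -122*10 - 38 = -1220 - 38 = -1258)
W = 0 (W = (5*(-3*(-3 - 1*(-3))*3))*(-33) = (5*(-3*(-3 + 3)*3))*(-33) = (5*(-3*0*3))*(-33) = (5*(0*3))*(-33) = (5*0)*(-33) = 0*(-33) = 0)
W - k = 0 - 1*(-1258) = 0 + 1258 = 1258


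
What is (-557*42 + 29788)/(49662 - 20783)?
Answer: 6394/28879 ≈ 0.22141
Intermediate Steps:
(-557*42 + 29788)/(49662 - 20783) = (-23394 + 29788)/28879 = 6394*(1/28879) = 6394/28879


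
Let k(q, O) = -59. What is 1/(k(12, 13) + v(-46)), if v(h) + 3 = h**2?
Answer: 1/2054 ≈ 0.00048685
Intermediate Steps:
v(h) = -3 + h**2
1/(k(12, 13) + v(-46)) = 1/(-59 + (-3 + (-46)**2)) = 1/(-59 + (-3 + 2116)) = 1/(-59 + 2113) = 1/2054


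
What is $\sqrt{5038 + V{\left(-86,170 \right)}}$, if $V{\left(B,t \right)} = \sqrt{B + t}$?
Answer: $\sqrt{5038 + 2 \sqrt{21}} \approx 71.043$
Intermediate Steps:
$\sqrt{5038 + V{\left(-86,170 \right)}} = \sqrt{5038 + \sqrt{-86 + 170}} = \sqrt{5038 + \sqrt{84}} = \sqrt{5038 + 2 \sqrt{21}}$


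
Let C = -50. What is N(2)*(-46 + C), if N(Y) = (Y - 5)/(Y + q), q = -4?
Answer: -144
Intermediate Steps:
N(Y) = (-5 + Y)/(-4 + Y) (N(Y) = (Y - 5)/(Y - 4) = (-5 + Y)/(-4 + Y))
N(2)*(-46 + C) = ((-5 + 2)/(-4 + 2))*(-46 - 50) = (-3/(-2))*(-96) = -½*(-3)*(-96) = (3/2)*(-96) = -144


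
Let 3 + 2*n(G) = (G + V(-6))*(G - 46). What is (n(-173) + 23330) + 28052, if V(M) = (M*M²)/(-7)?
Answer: 468616/7 ≈ 66945.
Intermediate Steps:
V(M) = -M³/7 (V(M) = M³*(-⅐) = -M³/7)
n(G) = -3/2 + (-46 + G)*(216/7 + G)/2 (n(G) = -3/2 + ((G - ⅐*(-6)³)*(G - 46))/2 = -3/2 + ((G - ⅐*(-216))*(-46 + G))/2 = -3/2 + ((G + 216/7)*(-46 + G))/2 = -3/2 + ((216/7 + G)*(-46 + G))/2 = -3/2 + ((-46 + G)*(216/7 + G))/2 = -3/2 + (-46 + G)*(216/7 + G)/2)
(n(-173) + 23330) + 28052 = ((-9957/14 + (½)*(-173)² - 53/7*(-173)) + 23330) + 28052 = ((-9957/14 + (½)*29929 + 9169/7) + 23330) + 28052 = ((-9957/14 + 29929/2 + 9169/7) + 23330) + 28052 = (108942/7 + 23330) + 28052 = 272252/7 + 28052 = 468616/7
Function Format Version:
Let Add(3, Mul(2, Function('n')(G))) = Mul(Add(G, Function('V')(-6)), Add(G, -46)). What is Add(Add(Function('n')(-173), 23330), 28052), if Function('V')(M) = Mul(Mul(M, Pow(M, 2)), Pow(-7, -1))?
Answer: Rational(468616, 7) ≈ 66945.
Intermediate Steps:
Function('V')(M) = Mul(Rational(-1, 7), Pow(M, 3)) (Function('V')(M) = Mul(Pow(M, 3), Rational(-1, 7)) = Mul(Rational(-1, 7), Pow(M, 3)))
Function('n')(G) = Add(Rational(-3, 2), Mul(Rational(1, 2), Add(-46, G), Add(Rational(216, 7), G))) (Function('n')(G) = Add(Rational(-3, 2), Mul(Rational(1, 2), Mul(Add(G, Mul(Rational(-1, 7), Pow(-6, 3))), Add(G, -46)))) = Add(Rational(-3, 2), Mul(Rational(1, 2), Mul(Add(G, Mul(Rational(-1, 7), -216)), Add(-46, G)))) = Add(Rational(-3, 2), Mul(Rational(1, 2), Mul(Add(G, Rational(216, 7)), Add(-46, G)))) = Add(Rational(-3, 2), Mul(Rational(1, 2), Mul(Add(Rational(216, 7), G), Add(-46, G)))) = Add(Rational(-3, 2), Mul(Rational(1, 2), Mul(Add(-46, G), Add(Rational(216, 7), G)))) = Add(Rational(-3, 2), Mul(Rational(1, 2), Add(-46, G), Add(Rational(216, 7), G))))
Add(Add(Function('n')(-173), 23330), 28052) = Add(Add(Add(Rational(-9957, 14), Mul(Rational(1, 2), Pow(-173, 2)), Mul(Rational(-53, 7), -173)), 23330), 28052) = Add(Add(Add(Rational(-9957, 14), Mul(Rational(1, 2), 29929), Rational(9169, 7)), 23330), 28052) = Add(Add(Add(Rational(-9957, 14), Rational(29929, 2), Rational(9169, 7)), 23330), 28052) = Add(Add(Rational(108942, 7), 23330), 28052) = Add(Rational(272252, 7), 28052) = Rational(468616, 7)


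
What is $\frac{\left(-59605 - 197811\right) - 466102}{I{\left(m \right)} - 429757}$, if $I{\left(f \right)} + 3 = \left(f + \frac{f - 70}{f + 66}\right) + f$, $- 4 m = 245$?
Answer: $\frac{27493684}{16336585} \approx 1.683$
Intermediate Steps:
$m = - \frac{245}{4}$ ($m = \left(- \frac{1}{4}\right) 245 = - \frac{245}{4} \approx -61.25$)
$I{\left(f \right)} = -3 + 2 f + \frac{-70 + f}{66 + f}$ ($I{\left(f \right)} = -3 + \left(\left(f + \frac{f - 70}{f + 66}\right) + f\right) = -3 + \left(\left(f + \frac{-70 + f}{66 + f}\right) + f\right) = -3 + \left(2 f + \frac{-70 + f}{66 + f}\right) = -3 + 2 f + \frac{-70 + f}{66 + f}$)
$\frac{\left(-59605 - 197811\right) - 466102}{I{\left(m \right)} - 429757} = \frac{\left(-59605 - 197811\right) - 466102}{\frac{2 \left(-134 + \left(- \frac{245}{4}\right)^{2} + 65 \left(- \frac{245}{4}\right)\right)}{66 - \frac{245}{4}} - 429757} = \frac{-257416 - 466102}{\frac{2 \left(-134 + \frac{60025}{16} - \frac{15925}{4}\right)}{\frac{19}{4}} - 429757} = - \frac{723518}{2 \cdot \frac{4}{19} \left(- \frac{5819}{16}\right) - 429757} = - \frac{723518}{- \frac{5819}{38} - 429757} = - \frac{723518}{- \frac{16336585}{38}} = \left(-723518\right) \left(- \frac{38}{16336585}\right) = \frac{27493684}{16336585}$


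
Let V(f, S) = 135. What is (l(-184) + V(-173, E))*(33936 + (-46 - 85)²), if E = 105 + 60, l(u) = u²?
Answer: 1736838127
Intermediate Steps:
E = 165
(l(-184) + V(-173, E))*(33936 + (-46 - 85)²) = ((-184)² + 135)*(33936 + (-46 - 85)²) = (33856 + 135)*(33936 + (-131)²) = 33991*(33936 + 17161) = 33991*51097 = 1736838127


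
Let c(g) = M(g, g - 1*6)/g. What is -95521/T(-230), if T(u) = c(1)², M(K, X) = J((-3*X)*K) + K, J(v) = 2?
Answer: -95521/9 ≈ -10613.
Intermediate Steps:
M(K, X) = 2 + K
c(g) = (2 + g)/g
T(u) = 9 (T(u) = ((2 + 1)/1)² = (1*3)² = 3² = 9)
-95521/T(-230) = -95521/9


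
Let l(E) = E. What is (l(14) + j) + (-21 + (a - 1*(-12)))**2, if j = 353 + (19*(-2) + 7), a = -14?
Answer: 865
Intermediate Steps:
j = 322 (j = 353 + (-38 + 7) = 353 - 31 = 322)
(l(14) + j) + (-21 + (a - 1*(-12)))**2 = (14 + 322) + (-21 + (-14 - 1*(-12)))**2 = 336 + (-21 + (-14 + 12))**2 = 336 + (-21 - 2)**2 = 336 + (-23)**2 = 336 + 529 = 865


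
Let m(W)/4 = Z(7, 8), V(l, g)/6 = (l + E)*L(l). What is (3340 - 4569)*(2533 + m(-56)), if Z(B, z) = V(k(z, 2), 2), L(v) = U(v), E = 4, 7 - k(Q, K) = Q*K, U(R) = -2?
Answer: -3408017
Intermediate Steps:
k(Q, K) = 7 - K*Q (k(Q, K) = 7 - Q*K = 7 - K*Q)
L(v) = -2
V(l, g) = -48 - 12*l (V(l, g) = 6*((l + 4)*(-2)) = 6*((4 + l)*(-2)) = 6*(-8 - 2*l) = -48 - 12*l)
Z(B, z) = -132 + 24*z (Z(B, z) = -48 - 12*(7 - 1*2*z) = -48 - 12*(7 - 2*z) = -48 + (-84 + 24*z) = -132 + 24*z)
m(W) = 240 (m(W) = 4*(-132 + 24*8) = 4*(-132 + 192) = 4*60 = 240)
(3340 - 4569)*(2533 + m(-56)) = (3340 - 4569)*(2533 + 240) = -1229*2773 = -3408017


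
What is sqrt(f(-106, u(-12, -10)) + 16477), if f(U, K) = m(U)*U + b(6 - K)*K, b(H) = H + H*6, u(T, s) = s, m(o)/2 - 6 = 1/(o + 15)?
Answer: sqrt(116657177)/91 ≈ 118.69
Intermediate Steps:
m(o) = 12 + 2/(15 + o) (m(o) = 12 + 2/(o + 15) = 12 + 2/(15 + o))
b(H) = 7*H (b(H) = H + 6*H = 7*H)
f(U, K) = K*(42 - 7*K) + 2*U*(91 + 6*U)/(15 + U) (f(U, K) = (2*(91 + 6*U)/(15 + U))*U + (7*(6 - K))*K = 2*U*(91 + 6*U)/(15 + U) + (42 - 7*K)*K = 2*U*(91 + 6*U)/(15 + U) + K*(42 - 7*K) = K*(42 - 7*K) + 2*U*(91 + 6*U)/(15 + U))
sqrt(f(-106, u(-12, -10)) + 16477) = sqrt((2*(-106)*(91 + 6*(-106)) - 7*(-10)*(-6 - 10)*(15 - 106))/(15 - 106) + 16477) = sqrt((2*(-106)*(91 - 636) - 7*(-10)*(-16)*(-91))/(-91) + 16477) = sqrt(-(2*(-106)*(-545) + 101920)/91 + 16477) = sqrt(-(115540 + 101920)/91 + 16477) = sqrt(-1/91*217460 + 16477) = sqrt(-217460/91 + 16477) = sqrt(1281947/91) = sqrt(116657177)/91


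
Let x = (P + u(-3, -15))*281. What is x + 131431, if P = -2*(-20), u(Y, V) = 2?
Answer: 143233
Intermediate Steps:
P = 40
x = 11802 (x = (40 + 2)*281 = 42*281 = 11802)
x + 131431 = 11802 + 131431 = 143233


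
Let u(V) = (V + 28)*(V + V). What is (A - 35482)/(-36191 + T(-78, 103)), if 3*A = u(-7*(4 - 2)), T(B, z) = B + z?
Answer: 53419/54249 ≈ 0.98470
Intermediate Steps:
u(V) = 2*V*(28 + V) (u(V) = (28 + V)*(2*V) = 2*V*(28 + V))
A = -392/3 (A = (2*(-7*(4 - 2))*(28 - 7*(4 - 2)))/3 = (2*(-7*2)*(28 - 7*2))/3 = (2*(-14)*(28 - 14))/3 = (2*(-14)*14)/3 = (⅓)*(-392) = -392/3 ≈ -130.67)
(A - 35482)/(-36191 + T(-78, 103)) = (-392/3 - 35482)/(-36191 + (-78 + 103)) = -106838/(3*(-36191 + 25)) = -106838/3/(-36166) = -106838/3*(-1/36166) = 53419/54249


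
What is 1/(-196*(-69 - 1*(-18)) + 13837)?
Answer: 1/23833 ≈ 4.1959e-5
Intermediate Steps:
1/(-196*(-69 - 1*(-18)) + 13837) = 1/(-196*(-69 + 18) + 13837) = 1/(-196*(-51) + 13837) = 1/(9996 + 13837) = 1/23833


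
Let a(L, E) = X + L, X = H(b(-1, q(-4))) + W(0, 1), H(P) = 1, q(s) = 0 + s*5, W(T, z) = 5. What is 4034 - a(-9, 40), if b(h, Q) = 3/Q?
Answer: 4037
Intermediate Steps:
q(s) = 5*s (q(s) = 0 + 5*s = 5*s)
X = 6 (X = 1 + 5 = 6)
a(L, E) = 6 + L
4034 - a(-9, 40) = 4034 - (6 - 9) = 4034 - 1*(-3) = 4034 + 3 = 4037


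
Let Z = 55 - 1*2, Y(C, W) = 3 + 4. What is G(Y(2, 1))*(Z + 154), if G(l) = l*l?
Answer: 10143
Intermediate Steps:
Y(C, W) = 7
Z = 53 (Z = 55 - 2 = 53)
G(l) = l²
G(Y(2, 1))*(Z + 154) = 7²*(53 + 154) = 49*207 = 10143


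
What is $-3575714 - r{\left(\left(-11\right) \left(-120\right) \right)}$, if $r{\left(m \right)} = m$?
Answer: $-3577034$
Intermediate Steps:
$-3575714 - r{\left(\left(-11\right) \left(-120\right) \right)} = -3575714 - \left(-11\right) \left(-120\right) = -3575714 - 1320 = -3577034$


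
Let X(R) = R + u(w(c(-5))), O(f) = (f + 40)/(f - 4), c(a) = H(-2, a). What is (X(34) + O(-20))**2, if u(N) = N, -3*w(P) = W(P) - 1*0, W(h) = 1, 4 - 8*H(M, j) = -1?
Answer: 38809/36 ≈ 1078.0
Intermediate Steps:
H(M, j) = 5/8 (H(M, j) = 1/2 - 1/8*(-1) = 1/2 + 1/8 = 5/8)
c(a) = 5/8
w(P) = -1/3 (w(P) = -(1 - 1*0)/3 = -(1 + 0)/3 = -1/3*1 = -1/3)
O(f) = (40 + f)/(-4 + f)
X(R) = -1/3 + R (X(R) = R - 1/3 = -1/3 + R)
(X(34) + O(-20))**2 = ((-1/3 + 34) + (40 - 20)/(-4 - 20))**2 = (101/3 + 20/(-24))**2 = (101/3 - 1/24*20)**2 = (101/3 - 5/6)**2 = (197/6)**2 = 38809/36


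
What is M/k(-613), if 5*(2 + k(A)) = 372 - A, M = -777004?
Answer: -777004/195 ≈ -3984.6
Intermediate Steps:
k(A) = 362/5 - A/5 (k(A) = -2 + (372 - A)/5 = -2 + (372/5 - A/5) = 362/5 - A/5)
M/k(-613) = -777004/(362/5 - ⅕*(-613)) = -777004/(362/5 + 613/5) = -777004/195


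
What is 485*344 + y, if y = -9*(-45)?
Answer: 167245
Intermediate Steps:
y = 405 (y = -1*(-405) = 405)
485*344 + y = 485*344 + 405 = 166840 + 405 = 167245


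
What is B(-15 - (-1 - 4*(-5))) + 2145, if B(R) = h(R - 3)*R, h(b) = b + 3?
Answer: 3301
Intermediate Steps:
h(b) = 3 + b
B(R) = R² (B(R) = (3 + (R - 3))*R = (3 + (-3 + R))*R = R*R = R²)
B(-15 - (-1 - 4*(-5))) + 2145 = (-15 - (-1 - 4*(-5)))² + 2145 = (-15 - (-1 + 20))² + 2145 = (-15 - 1*19)² + 2145 = (-15 - 19)² + 2145 = (-34)² + 2145 = 1156 + 2145 = 3301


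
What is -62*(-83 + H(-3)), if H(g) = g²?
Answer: 4588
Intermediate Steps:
-62*(-83 + H(-3)) = -62*(-83 + (-3)²) = -62*(-83 + 9) = -62*(-74) = 4588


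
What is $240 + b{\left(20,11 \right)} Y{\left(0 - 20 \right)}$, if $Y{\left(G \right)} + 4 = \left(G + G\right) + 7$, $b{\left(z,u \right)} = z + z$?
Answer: $-1240$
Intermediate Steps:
$b{\left(z,u \right)} = 2 z$
$Y{\left(G \right)} = 3 + 2 G$ ($Y{\left(G \right)} = -4 + \left(\left(G + G\right) + 7\right) = -4 + \left(2 G + 7\right) = -4 + \left(7 + 2 G\right) = 3 + 2 G$)
$240 + b{\left(20,11 \right)} Y{\left(0 - 20 \right)} = 240 + 2 \cdot 20 \left(3 + 2 \left(0 - 20\right)\right) = 240 + 40 \left(3 + 2 \left(0 - 20\right)\right) = 240 + 40 \left(3 + 2 \left(-20\right)\right) = 240 + 40 \left(3 - 40\right) = 240 + 40 \left(-37\right) = 240 - 1480 = -1240$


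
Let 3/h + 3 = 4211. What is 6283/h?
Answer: 26438864/3 ≈ 8.8130e+6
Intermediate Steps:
h = 3/4208 (h = 3/(-3 + 4211) = 3/4208 ≈ 0.00071293)
6283/h = 6283/(3/4208) = 6283*(4208/3) = 26438864/3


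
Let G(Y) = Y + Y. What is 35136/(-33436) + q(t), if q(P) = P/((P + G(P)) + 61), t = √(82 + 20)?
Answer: -27179406/23430277 + 61*√102/2803 ≈ -0.94022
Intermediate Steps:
G(Y) = 2*Y
t = √102 ≈ 10.100
q(P) = P/(61 + 3*P) (q(P) = P/((P + 2*P) + 61) = P/(3*P + 61) = P/(61 + 3*P))
35136/(-33436) + q(t) = 35136/(-33436) + √102/(61 + 3*√102) = 35136*(-1/33436) + √102/(61 + 3*√102) = -8784/8359 + √102/(61 + 3*√102)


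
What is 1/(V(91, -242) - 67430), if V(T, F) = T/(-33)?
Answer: -33/2225281 ≈ -1.4830e-5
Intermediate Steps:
V(T, F) = -T/33 (V(T, F) = T*(-1/33) = -T/33)
1/(V(91, -242) - 67430) = 1/(-1/33*91 - 67430) = 1/(-91/33 - 67430) = 1/(-2225281/33) = -33/2225281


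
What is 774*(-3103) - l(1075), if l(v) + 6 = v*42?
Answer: -2446866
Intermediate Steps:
l(v) = -6 + 42*v (l(v) = -6 + v*42 = -6 + 42*v)
774*(-3103) - l(1075) = 774*(-3103) - (-6 + 42*1075) = -2401722 - (-6 + 45150) = -2401722 - 1*45144 = -2401722 - 45144 = -2446866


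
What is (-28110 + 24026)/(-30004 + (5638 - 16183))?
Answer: 4084/40549 ≈ 0.10072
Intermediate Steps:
(-28110 + 24026)/(-30004 + (5638 - 16183)) = -4084/(-30004 - 10545) = -4084/(-40549) = -4084*(-1/40549) = 4084/40549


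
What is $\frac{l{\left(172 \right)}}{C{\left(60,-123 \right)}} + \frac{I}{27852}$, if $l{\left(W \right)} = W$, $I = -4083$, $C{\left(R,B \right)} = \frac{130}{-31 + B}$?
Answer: $- \frac{123045761}{603460} \approx -203.9$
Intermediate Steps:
$\frac{l{\left(172 \right)}}{C{\left(60,-123 \right)}} + \frac{I}{27852} = \frac{172}{130 \frac{1}{-31 - 123}} - \frac{4083}{27852} = \frac{172}{130 \frac{1}{-154}} - \frac{1361}{9284} = \frac{172}{130 \left(- \frac{1}{154}\right)} - \frac{1361}{9284} = \frac{172}{- \frac{65}{77}} - \frac{1361}{9284} = 172 \left(- \frac{77}{65}\right) - \frac{1361}{9284} = - \frac{13244}{65} - \frac{1361}{9284} = - \frac{123045761}{603460}$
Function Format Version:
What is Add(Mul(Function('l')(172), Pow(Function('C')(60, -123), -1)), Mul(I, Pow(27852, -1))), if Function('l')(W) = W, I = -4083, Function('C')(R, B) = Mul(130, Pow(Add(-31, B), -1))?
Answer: Rational(-123045761, 603460) ≈ -203.90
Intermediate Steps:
Add(Mul(Function('l')(172), Pow(Function('C')(60, -123), -1)), Mul(I, Pow(27852, -1))) = Add(Mul(172, Pow(Mul(130, Pow(Add(-31, -123), -1)), -1)), Mul(-4083, Pow(27852, -1))) = Add(Mul(172, Pow(Mul(130, Pow(-154, -1)), -1)), Mul(-4083, Rational(1, 27852))) = Add(Mul(172, Pow(Mul(130, Rational(-1, 154)), -1)), Rational(-1361, 9284)) = Add(Mul(172, Pow(Rational(-65, 77), -1)), Rational(-1361, 9284)) = Add(Mul(172, Rational(-77, 65)), Rational(-1361, 9284)) = Add(Rational(-13244, 65), Rational(-1361, 9284)) = Rational(-123045761, 603460)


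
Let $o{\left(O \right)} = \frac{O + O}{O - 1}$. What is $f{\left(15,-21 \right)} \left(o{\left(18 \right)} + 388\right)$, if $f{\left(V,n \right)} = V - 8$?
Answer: $\frac{46424}{17} \approx 2730.8$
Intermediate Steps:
$f{\left(V,n \right)} = -8 + V$
$o{\left(O \right)} = \frac{2 O}{-1 + O}$
$f{\left(15,-21 \right)} \left(o{\left(18 \right)} + 388\right) = \left(-8 + 15\right) \left(2 \cdot 18 \frac{1}{-1 + 18} + 388\right) = 7 \left(2 \cdot 18 \cdot \frac{1}{17} + 388\right) = 7 \left(\frac{36}{17} + 388\right) = 7 \cdot \frac{6632}{17} = \frac{46424}{17}$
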